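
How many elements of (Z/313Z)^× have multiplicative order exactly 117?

0

φ(313) = 313 − 1 = 312 = 2^3 · 3 · 13.
In a cyclic group of order 312, there are φ(d) elements of order d for each divisor d of 312, and zero for non-divisors.
117 does not divide 312, so no element of (Z/313Z)^× has order 117.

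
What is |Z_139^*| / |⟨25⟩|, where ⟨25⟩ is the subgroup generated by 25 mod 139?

2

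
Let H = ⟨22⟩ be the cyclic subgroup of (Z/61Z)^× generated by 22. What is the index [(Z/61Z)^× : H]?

4

ord(22) | φ(61) = 61 − 1 = 60 = 2^2 · 3 · 5.
Divisors of 60: 1, 2, 3, 4, 5, 6, 10, 12, 15, 20, 30, 60.
Test each divisor d:
22^1 ≡ 22
22^2 ≡ 57
22^3 ≡ 34
22^4 ≡ 16
22^5 ≡ 47
22^6 ≡ 58
22^10 ≡ 13
22^12 ≡ 9
22^15 ≡ 1
Thus |⟨22⟩| = ord(22) = 15.
Index = |(Z/61Z)^×| / |⟨22⟩| = 60 / 15 = 4.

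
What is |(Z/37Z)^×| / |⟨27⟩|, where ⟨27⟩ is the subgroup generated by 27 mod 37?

6

By Lagrange's theorem, ord_37(27) divides φ(37) = 37 − 1 = 36 = 2^2 · 3^2.
Divisors of 36: 1, 2, 3, 4, 6, 9, 12, 18, 36.
Evaluate successive powers at the divisors of 36:
27^1 ≡ 27 (mod 37)
27^2 ≡ 26 (mod 37)
27^3 ≡ 36 (mod 37)
27^4 ≡ 10 (mod 37)
27^6 ≡ 1 (mod 37) ✓
So ord_37(27) = 6, hence |⟨27⟩| = 6.
Index = |(Z/37Z)^×| / |⟨27⟩| = 36 / 6 = 6.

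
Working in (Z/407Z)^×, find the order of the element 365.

The order of 365 must divide φ(407) = φ(11·37) = (11−1)·(37−1) = 10·36 = 360 = 2^3 · 3^2 · 5.
Divisors of 360: 1, 2, 3, 4, 5, 6, 8, 9, 10, 12, 15, 18, 20, 24, 30, 36, 40, 45, 60, 72, 90, 120, 180, 360.
Test each divisor d:
365^1 ≡ 365 (mod 407)
365^2 ≡ 136 (mod 407)
365^3 ≡ 393 (mod 407)
365^4 ≡ 181 (mod 407)
365^5 ≡ 131 (mod 407)
365^6 ≡ 196 (mod 407)
365^8 ≡ 201 (mod 407)
365^9 ≡ 105 (mod 407)
365^10 ≡ 67 (mod 407)
365^12 ≡ 158 (mod 407)
365^15 ≡ 230 (mod 407)
365^18 ≡ 36 (mod 407)
365^20 ≡ 12 (mod 407)
365^24 ≡ 137 (mod 407)
365^30 ≡ 397 (mod 407)
365^36 ≡ 75 (mod 407)
365^40 ≡ 144 (mod 407)
365^45 ≡ 142 (mod 407)
365^60 ≡ 100 (mod 407)
365^72 ≡ 334 (mod 407)
365^90 ≡ 221 (mod 407)
365^120 ≡ 232 (mod 407)
365^180 ≡ 1 (mod 407) ✓
So ord_407(365) = 180.

180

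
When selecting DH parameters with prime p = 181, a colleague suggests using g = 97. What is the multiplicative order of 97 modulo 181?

180

By Lagrange's theorem, ord_181(97) divides φ(181) = 181 − 1 = 180 = 2^2 · 3^2 · 5.
Divisors of 180: 1, 2, 3, 4, 5, 6, 9, 10, 12, 15, 18, 20, 30, 36, 45, 60, 90, 180.
Evaluate successive powers at the divisors of 180:
97^1 ≡ 97
97^2 ≡ 178
97^3 ≡ 71
97^4 ≡ 9
97^5 ≡ 149
97^6 ≡ 154
97^9 ≡ 74
97^10 ≡ 119
97^12 ≡ 5
97^15 ≡ 174
97^18 ≡ 46
97^20 ≡ 43
97^30 ≡ 49
97^36 ≡ 125
97^45 ≡ 19
97^60 ≡ 48
97^90 ≡ 180
97^180 ≡ 1
Therefore the multiplicative order of 97 modulo 181 is 180.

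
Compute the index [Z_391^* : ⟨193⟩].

By Lagrange's theorem, ord_391(193) divides φ(391) = φ(17·23) = (17−1)·(23−1) = 16·22 = 352 = 2^5 · 11.
Divisors of 352: 1, 2, 4, 8, 11, 16, 22, 32, 44, 88, 176, 352.
Check 193^d mod 391 for each divisor in increasing order:
193^1 ≡ 193
193^2 ≡ 104
193^4 ≡ 259
193^8 ≡ 220
193^11 ≡ 277
193^16 ≡ 307
193^22 ≡ 93
193^32 ≡ 18
193^44 ≡ 47
193^88 ≡ 254
193^176 ≡ 1
Thus |⟨193⟩| = ord(193) = 176.
The index is φ(391) / ord(193) = 352 / 176 = 2.

2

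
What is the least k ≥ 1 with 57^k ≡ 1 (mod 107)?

53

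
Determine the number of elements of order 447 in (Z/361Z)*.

0

φ(361) = φ(19^2) = 19·(19−1) = 342 = 2 · 3^2 · 19.
In a cyclic group of order 342, there are φ(d) elements of order d for each divisor d of 342, and zero for non-divisors.
447 does not divide 342, so no element of (Z/361Z)^× has order 447.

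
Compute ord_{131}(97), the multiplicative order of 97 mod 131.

The order of 97 must divide φ(131) = 131 − 1 = 130 = 2 · 5 · 13.
Divisors of 130: 1, 2, 5, 10, 13, 26, 65, 130.
Compute 97^d (mod 131) for the divisors d until we hit 1:
97^1 ≡ 97 (mod 131)
97^2 ≡ 108 (mod 131)
97^5 ≡ 92 (mod 131)
97^10 ≡ 80 (mod 131)
97^13 ≡ 73 (mod 131)
97^26 ≡ 89 (mod 131)
97^65 ≡ 130 (mod 131)
97^130 ≡ 1 (mod 131) ✓
The smallest such exponent is 130, so the order of 97 is 130.

130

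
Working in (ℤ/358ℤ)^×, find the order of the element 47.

89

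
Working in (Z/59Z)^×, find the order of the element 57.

29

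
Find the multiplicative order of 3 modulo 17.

ord(3) | φ(17) = 17 − 1 = 16 = 2^4.
Divisors of 16: 1, 2, 4, 8, 16.
Compute 3^d (mod 17) for the divisors d until we hit 1:
3^1 ≡ 3 (mod 17)
3^2 ≡ 9 (mod 17)
3^4 ≡ 13 (mod 17)
3^8 ≡ 16 (mod 17)
3^16 ≡ 1 (mod 17) ✓
The smallest such exponent is 16, so the order of 3 is 16.

16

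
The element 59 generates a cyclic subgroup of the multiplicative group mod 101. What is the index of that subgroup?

1

By Lagrange's theorem, ord_101(59) divides φ(101) = 101 − 1 = 100 = 2^2 · 5^2.
Divisors of 100: 1, 2, 4, 5, 10, 20, 25, 50, 100.
Evaluate successive powers at the divisors of 100:
59^1 ≡ 59
59^2 ≡ 47
59^4 ≡ 88
59^5 ≡ 41
59^10 ≡ 65
59^20 ≡ 84
59^25 ≡ 10
59^50 ≡ 100
59^100 ≡ 1
The order of 59 is 100, so the subgroup it generates has 100 elements.
[(Z/101Z)^× : ⟨59⟩] = 100/100 = 1.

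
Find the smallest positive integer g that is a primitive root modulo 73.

5

φ(73) = 73 − 1 = 72 = 2^3 · 3^2.
g is a primitive root iff g^(72/q) ≢ 1 (mod 73) for each prime q ∈ {2, 3}.
g = 2: 2^36 ≡ 1 — hits 1, so not a primitive root.
g = 3: 3^36 ≡ 1 — hits 1, so not a primitive root.
g = 4: 4^36 ≡ 1 — hits 1, so not a primitive root.
g = 5: 5^36 ≡ 72; 5^24 ≡ 8 — none is 1, so 5 is a primitive root.
Hence the least primitive root of 73 is 5.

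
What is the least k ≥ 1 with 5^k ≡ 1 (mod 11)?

5

Since 5 ∈ (Z/11Z)^×, its order divides φ(11) = 11 − 1 = 10 = 2 · 5.
Divisors of 10: 1, 2, 5, 10.
Compute 5^d (mod 11) for the divisors d until we hit 1:
5^1 ≡ 5 (mod 11)
5^2 ≡ 3 (mod 11)
5^5 ≡ 1 (mod 11) ✓
Therefore the multiplicative order of 5 modulo 11 is 5.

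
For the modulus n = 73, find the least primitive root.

5

φ(73) = 73 − 1 = 72 = 2^3 · 3^2.
g is a primitive root iff g^(72/q) ≢ 1 (mod 73) for each prime q ∈ {2, 3}.
g = 2: 2^36 ≡ 1 — hits 1, so not a primitive root.
g = 3: 3^36 ≡ 1 — hits 1, so not a primitive root.
g = 4: 4^36 ≡ 1 — hits 1, so not a primitive root.
g = 5: 5^36 ≡ 72; 5^24 ≡ 8 — none is 1, so 5 is a primitive root.
So 5 is the smallest generator of (Z/73Z)^×.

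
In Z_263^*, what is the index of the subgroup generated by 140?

2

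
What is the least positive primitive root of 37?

2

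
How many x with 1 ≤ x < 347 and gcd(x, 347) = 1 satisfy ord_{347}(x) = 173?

172

φ(347) = 347 − 1 = 346 = 2 · 173.
(Z/347Z)^× is cyclic (|G| = 346); a cyclic group of order m has exactly φ(d) elements of each order d | m, and none otherwise.
173 | 346, and φ(173) = 173 − 1 = 172.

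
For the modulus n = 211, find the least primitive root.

2

φ(211) = 211 − 1 = 210 = 2 · 3 · 5 · 7.
Test candidates g = 2, 3, … against the prime factors q ∈ {2, 3, 5, 7} of φ(211): g is a generator iff g^(210/q) ≢ 1 for every such q.
g = 2: 2^105 ≡ 210; 2^70 ≡ 196; 2^42 ≡ 107; 2^30 ≡ 171 — none is 1, so 2 is a primitive root.
Hence the least primitive root of 211 is 2.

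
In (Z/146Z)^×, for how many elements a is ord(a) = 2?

1

φ(146) = φ(2)·φ(73) = 1·72 = 72 = 2^3 · 3^2.
Since (Z/146Z)^× is cyclic of order 72, the number of elements of order d is φ(d) when d | 72 and 0 otherwise.
2 | 72, and φ(2) = 2 − 1 = 1.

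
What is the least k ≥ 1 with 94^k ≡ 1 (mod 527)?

8

Since 94 ∈ (Z/527Z)^×, its order divides φ(527) = φ(17·31) = (17−1)·(31−1) = 16·30 = 480 = 2^5 · 3 · 5.
Divisors of 480: 1, 2, 3, 4, 5, 6, 8, 10, 12, 15, 16, 20, 24, 30, 32, 40, 48, 60, 80, 96, 120, 160, 240, 480.
Check 94^d mod 527 for each divisor in increasing order:
94^1 ≡ 94 (mod 527)
94^2 ≡ 404 (mod 527)
94^3 ≡ 32 (mod 527)
94^4 ≡ 373 (mod 527)
94^5 ≡ 280 (mod 527)
94^6 ≡ 497 (mod 527)
94^8 ≡ 1 (mod 527) ✓
Therefore the multiplicative order of 94 modulo 527 is 8.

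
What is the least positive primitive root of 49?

3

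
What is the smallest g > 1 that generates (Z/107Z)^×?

2

φ(107) = 107 − 1 = 106 = 2 · 53.
g is a primitive root iff g^(106/q) ≢ 1 (mod 107) for each prime q ∈ {2, 53}.
g = 2: 2^53 ≡ 106; 2^2 ≡ 4 — none is 1, so 2 is a primitive root.
The smallest primitive root modulo 107 is 2.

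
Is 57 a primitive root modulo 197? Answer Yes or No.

φ(197) = 197 − 1 = 196 = 2^2 · 7^2.
An element g generates (Z/197Z)^× iff g^(196/q) ≢ 1 (mod 197) for each prime q ∈ {2, 7}.
57^98 ≡ 196 (mod 197)  [q = 2: ≢ 1 ✓]
57^28 ≡ 36 (mod 197)  [q = 7: ≢ 1 ✓]
Every test exponent gives a nontrivial residue, hence 57 generates the full group.

Yes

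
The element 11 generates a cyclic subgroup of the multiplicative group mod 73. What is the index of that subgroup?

ord(11) | φ(73) = 73 − 1 = 72 = 2^3 · 3^2.
Divisors of 72: 1, 2, 3, 4, 6, 8, 9, 12, 18, 24, 36, 72.
Evaluate successive powers at the divisors of 72:
11^1 ≡ 11 (mod 73)
11^2 ≡ 48 (mod 73)
11^3 ≡ 17 (mod 73)
11^4 ≡ 41 (mod 73)
11^6 ≡ 70 (mod 73)
11^8 ≡ 2 (mod 73)
11^9 ≡ 22 (mod 73)
11^12 ≡ 9 (mod 73)
11^18 ≡ 46 (mod 73)
11^24 ≡ 8 (mod 73)
11^36 ≡ 72 (mod 73)
11^72 ≡ 1 (mod 73) ✓
So ord_73(11) = 72, hence |⟨11⟩| = 72.
The index is φ(73) / ord(11) = 72 / 72 = 1.

1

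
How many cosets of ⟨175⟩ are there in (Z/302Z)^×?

ord(175) | φ(302) = φ(2)·φ(151) = 1·150 = 150 = 2 · 3 · 5^2.
Divisors of 150: 1, 2, 3, 5, 6, 10, 15, 25, 30, 50, 75, 150.
Check 175^d mod 302 for each divisor in increasing order:
175^1 ≡ 175
175^2 ≡ 123
175^3 ≡ 83
175^5 ≡ 243
175^6 ≡ 245
175^10 ≡ 159
175^15 ≡ 283
175^25 ≡ 301
175^30 ≡ 59
175^50 ≡ 1
So ord_302(175) = 50, hence |⟨175⟩| = 50.
Index = |(Z/302Z)^×| / |⟨175⟩| = 150 / 50 = 3.

3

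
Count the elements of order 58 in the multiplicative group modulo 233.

φ(233) = 233 − 1 = 232 = 2^3 · 29.
(Z/233Z)^× is cyclic (|G| = 232); a cyclic group of order m has exactly φ(d) elements of each order d | m, and none otherwise.
58 = 2 · 29 divides 232, and φ(58) = 28.

28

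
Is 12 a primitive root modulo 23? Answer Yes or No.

No

φ(23) = 23 − 1 = 22 = 2 · 11.
It suffices to check that the order of 12 is not a proper divisor of 22: compute 12^(22/q) for q ∈ {2, 11}.
12^11 ≡ 1 (mod 23)  [q = 2: ≡ 1 ✗]
12^2 ≡ 6 (mod 23)  [q = 11: ≢ 1 ✓]
The check at q = 2 fails, so 12 generates a proper subgroup.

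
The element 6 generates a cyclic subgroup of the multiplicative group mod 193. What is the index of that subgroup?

By Lagrange's theorem, ord_193(6) divides φ(193) = 193 − 1 = 192 = 2^6 · 3.
Divisors of 192: 1, 2, 3, 4, 6, 8, 12, 16, 24, 32, 48, 64, 96, 192.
Check 6^d mod 193 for each divisor in increasing order:
6^1 ≡ 6 (mod 193)
6^2 ≡ 36 (mod 193)
6^3 ≡ 23 (mod 193)
6^4 ≡ 138 (mod 193)
6^6 ≡ 143 (mod 193)
6^8 ≡ 130 (mod 193)
6^12 ≡ 184 (mod 193)
6^16 ≡ 109 (mod 193)
6^24 ≡ 81 (mod 193)
6^32 ≡ 108 (mod 193)
6^48 ≡ 192 (mod 193)
6^64 ≡ 84 (mod 193)
6^96 ≡ 1 (mod 193) ✓
The order of 6 is 96, so the subgroup it generates has 96 elements.
The index is φ(193) / ord(6) = 192 / 96 = 2.

2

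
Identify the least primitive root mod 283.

3

φ(283) = 283 − 1 = 282 = 2 · 3 · 47.
g is a primitive root iff g^(282/q) ≢ 1 (mod 283) for each prime q ∈ {2, 3, 47}.
g = 2: 2^141 ≡ 282; 2^94 ≡ 1 — hits 1, so not a primitive root.
g = 3: 3^141 ≡ 282; 3^94 ≡ 238; 3^6 ≡ 163 — none is 1, so 3 is a primitive root.
The smallest primitive root modulo 283 is 3.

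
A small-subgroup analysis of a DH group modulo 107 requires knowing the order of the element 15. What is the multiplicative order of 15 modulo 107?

106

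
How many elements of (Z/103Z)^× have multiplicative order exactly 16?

φ(103) = 103 − 1 = 102 = 2 · 3 · 17.
Since (Z/103Z)^× is cyclic of order 102, the number of elements of order d is φ(d) when d | 102 and 0 otherwise.
Here 102 is not a multiple of 16, so there are no elements of order 16.

0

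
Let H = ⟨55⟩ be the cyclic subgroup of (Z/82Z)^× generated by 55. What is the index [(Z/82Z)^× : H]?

Since 55 ∈ (Z/82Z)^×, its order divides φ(82) = φ(2)·φ(41) = 1·40 = 40 = 2^3 · 5.
Divisors of 40: 1, 2, 4, 5, 8, 10, 20, 40.
Compute 55^d (mod 82) for the divisors d until we hit 1:
55^1 ≡ 55 (mod 82)
55^2 ≡ 73 (mod 82)
55^4 ≡ 81 (mod 82)
55^5 ≡ 27 (mod 82)
55^8 ≡ 1 (mod 82) ✓
Thus |⟨55⟩| = ord(55) = 8.
The index is φ(82) / ord(55) = 40 / 8 = 5.

5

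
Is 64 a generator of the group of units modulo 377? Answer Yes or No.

No

377 = 13 · 29 is a product of two distinct odd primes, so (Z/377Z)^× ≅ (Z/13Z)^× × (Z/29Z)^× is not cyclic.
No primitive root modulo 377 exists; in particular 64 is not one.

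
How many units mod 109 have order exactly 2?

1

φ(109) = 109 − 1 = 108 = 2^2 · 3^3.
In a cyclic group of order 108, there are φ(d) elements of order d for each divisor d of 108, and zero for non-divisors.
2 | 108, and φ(2) = 2 − 1 = 1.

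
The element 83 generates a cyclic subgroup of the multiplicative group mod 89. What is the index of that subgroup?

The order of 83 must divide φ(89) = 89 − 1 = 88 = 2^3 · 11.
Divisors of 88: 1, 2, 4, 8, 11, 22, 44, 88.
Test each divisor d:
83^1 ≡ 83
83^2 ≡ 36
83^4 ≡ 50
83^8 ≡ 8
83^11 ≡ 52
83^22 ≡ 34
83^44 ≡ 88
83^88 ≡ 1
The order of 83 is 88, so the subgroup it generates has 88 elements.
Index = |(Z/89Z)^×| / |⟨83⟩| = 88 / 88 = 1.

1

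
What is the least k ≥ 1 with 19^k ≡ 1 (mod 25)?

By Lagrange's theorem, ord_25(19) divides φ(25) = φ(5^2) = 5·(5−1) = 20 = 2^2 · 5.
Divisors of 20: 1, 2, 4, 5, 10, 20.
Test each divisor d:
19^1 ≡ 19 (mod 25)
19^2 ≡ 11 (mod 25)
19^4 ≡ 21 (mod 25)
19^5 ≡ 24 (mod 25)
19^10 ≡ 1 (mod 25) ✓
So ord_25(19) = 10.

10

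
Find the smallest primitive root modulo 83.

φ(83) = 83 − 1 = 82 = 2 · 41.
g is a primitive root iff g^(82/q) ≢ 1 (mod 83) for each prime q ∈ {2, 41}.
g = 2: 2^41 ≡ 82; 2^2 ≡ 4 — none is 1, so 2 is a primitive root.
So 2 is the smallest generator of (Z/83Z)^×.

2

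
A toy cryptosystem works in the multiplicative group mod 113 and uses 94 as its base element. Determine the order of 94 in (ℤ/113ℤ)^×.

The order of 94 must divide φ(113) = 113 − 1 = 112 = 2^4 · 7.
Divisors of 112: 1, 2, 4, 7, 8, 14, 16, 28, 56, 112.
Check 94^d mod 113 for each divisor in increasing order:
94^1 ≡ 94
94^2 ≡ 22
94^4 ≡ 32
94^7 ≡ 71
94^8 ≡ 7
94^14 ≡ 69
94^16 ≡ 49
94^28 ≡ 15
94^56 ≡ 112
94^112 ≡ 1
Therefore the multiplicative order of 94 modulo 113 is 112.

112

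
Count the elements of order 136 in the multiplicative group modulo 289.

φ(289) = φ(17^2) = 17·(17−1) = 272 = 2^4 · 17.
(Z/289Z)^× is cyclic (|G| = 272); a cyclic group of order m has exactly φ(d) elements of each order d | m, and none otherwise.
136 = 2^3 · 17 divides 272, and φ(136) = 64.

64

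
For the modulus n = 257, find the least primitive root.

φ(257) = 257 − 1 = 256 = 2^8.
Test candidates g = 2, 3, … against the prime factors q ∈ {2} of φ(257): g is a generator iff g^(256/q) ≢ 1 for every such q.
g = 2: 2^128 ≡ 1 — hits 1, so not a primitive root.
g = 3: 3^128 ≡ 256 — none is 1, so 3 is a primitive root.
So 3 is the smallest generator of (Z/257Z)^×.

3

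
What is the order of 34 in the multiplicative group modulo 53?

52

By Lagrange's theorem, ord_53(34) divides φ(53) = 53 − 1 = 52 = 2^2 · 13.
Divisors of 52: 1, 2, 4, 13, 26, 52.
Compute 34^d (mod 53) for the divisors d until we hit 1:
34^1 ≡ 34
34^2 ≡ 43
34^4 ≡ 47
34^13 ≡ 23
34^26 ≡ 52
34^52 ≡ 1
Therefore the multiplicative order of 34 modulo 53 is 52.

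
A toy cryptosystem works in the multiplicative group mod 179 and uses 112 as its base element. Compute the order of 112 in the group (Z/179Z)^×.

178

By Lagrange's theorem, ord_179(112) divides φ(179) = 179 − 1 = 178 = 2 · 89.
Divisors of 178: 1, 2, 89, 178.
Test each divisor d:
112^1 ≡ 112 (mod 179)
112^2 ≡ 14 (mod 179)
112^89 ≡ 178 (mod 179)
112^178 ≡ 1 (mod 179) ✓
The smallest such exponent is 178, so the order of 112 is 178.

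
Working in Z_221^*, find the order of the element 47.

4

The order of 47 must divide φ(221) = φ(13·17) = (13−1)·(17−1) = 12·16 = 192 = 2^6 · 3.
Divisors of 192: 1, 2, 3, 4, 6, 8, 12, 16, 24, 32, 48, 64, 96, 192.
Compute 47^d (mod 221) for the divisors d until we hit 1:
47^1 ≡ 47
47^2 ≡ 220
47^3 ≡ 174
47^4 ≡ 1
Hence ord(47) = 4.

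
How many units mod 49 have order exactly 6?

2

φ(49) = φ(7^2) = 7·(7−1) = 42 = 2 · 3 · 7.
Since (Z/49Z)^× is cyclic of order 42, the number of elements of order d is φ(d) when d | 42 and 0 otherwise.
6 = 2 · 3 divides 42, and φ(6) = 2.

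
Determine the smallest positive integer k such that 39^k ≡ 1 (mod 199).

The order of 39 must divide φ(199) = 199 − 1 = 198 = 2 · 3^2 · 11.
Divisors of 198: 1, 2, 3, 6, 9, 11, 18, 22, 33, 66, 99, 198.
Check 39^d mod 199 for each divisor in increasing order:
39^1 ≡ 39
39^2 ≡ 128
39^3 ≡ 17
39^6 ≡ 90
39^9 ≡ 137
39^11 ≡ 24
39^18 ≡ 63
39^22 ≡ 178
39^33 ≡ 93
39^66 ≡ 92
39^99 ≡ 198
39^198 ≡ 1
Hence ord(39) = 198.

198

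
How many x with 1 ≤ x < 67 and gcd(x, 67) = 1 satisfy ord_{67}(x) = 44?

φ(67) = 67 − 1 = 66 = 2 · 3 · 11.
Since (Z/67Z)^× is cyclic of order 66, the number of elements of order d is φ(d) when d | 66 and 0 otherwise.
44 does not divide 66, so no element of (Z/67Z)^× has order 44.

0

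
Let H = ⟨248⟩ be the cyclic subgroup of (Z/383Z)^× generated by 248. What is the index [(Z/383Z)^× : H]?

ord(248) | φ(383) = 383 − 1 = 382 = 2 · 191.
Divisors of 382: 1, 2, 191, 382.
Compute 248^d (mod 383) for the divisors d until we hit 1:
248^1 ≡ 248
248^2 ≡ 224
248^191 ≡ 1
The order of 248 is 191, so the subgroup it generates has 191 elements.
The index is φ(383) / ord(248) = 382 / 191 = 2.

2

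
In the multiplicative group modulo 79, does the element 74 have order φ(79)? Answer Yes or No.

Yes

φ(79) = 79 − 1 = 78 = 2 · 3 · 13.
It suffices to check that the order of 74 is not a proper divisor of 78: compute 74^(78/q) for q ∈ {2, 3, 13}.
74^39 ≡ 78 (mod 79)  [q = 2: ≢ 1 ✓]
74^26 ≡ 55 (mod 79)  [q = 3: ≢ 1 ✓]
74^6 ≡ 62 (mod 79)  [q = 13: ≢ 1 ✓]
Every test exponent gives a nontrivial residue, hence 74 generates the full group.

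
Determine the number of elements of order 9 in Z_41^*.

φ(41) = 41 − 1 = 40 = 2^3 · 5.
Since (Z/41Z)^× is cyclic of order 40, the number of elements of order d is φ(d) when d | 40 and 0 otherwise.
Since 9 ∤ 40, the count is 0.

0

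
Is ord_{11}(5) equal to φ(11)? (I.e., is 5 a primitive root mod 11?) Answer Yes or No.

φ(11) = 11 − 1 = 10 = 2 · 5.
It suffices to check that the order of 5 is not a proper divisor of 10: compute 5^(10/q) for q ∈ {2, 5}.
5^5 ≡ 1 (mod 11)  [q = 2: ≡ 1 ✗]
5^2 ≡ 3 (mod 11)  [q = 5: ≢ 1 ✓]
5^5 ≡ 1 shows ord(5) | 5, strictly less than φ(11); not a primitive root.

No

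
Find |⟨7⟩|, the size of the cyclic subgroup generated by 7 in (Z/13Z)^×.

By Lagrange's theorem, ord_13(7) divides φ(13) = 13 − 1 = 12 = 2^2 · 3.
Divisors of 12: 1, 2, 3, 4, 6, 12.
Test each divisor d:
7^1 ≡ 7 (mod 13)
7^2 ≡ 10 (mod 13)
7^3 ≡ 5 (mod 13)
7^4 ≡ 9 (mod 13)
7^6 ≡ 12 (mod 13)
7^12 ≡ 1 (mod 13) ✓
The smallest such exponent is 12, so the order of 7 is 12.

12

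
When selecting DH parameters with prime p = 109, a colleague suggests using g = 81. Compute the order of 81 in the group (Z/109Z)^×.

27

By Lagrange's theorem, ord_109(81) divides φ(109) = 109 − 1 = 108 = 2^2 · 3^3.
Divisors of 108: 1, 2, 3, 4, 6, 9, 12, 18, 27, 36, 54, 108.
Evaluate successive powers at the divisors of 108:
81^1 ≡ 81 (mod 109)
81^2 ≡ 21 (mod 109)
81^3 ≡ 66 (mod 109)
81^4 ≡ 5 (mod 109)
81^6 ≡ 105 (mod 109)
81^9 ≡ 63 (mod 109)
81^12 ≡ 16 (mod 109)
81^18 ≡ 45 (mod 109)
81^27 ≡ 1 (mod 109) ✓
Hence ord(81) = 27.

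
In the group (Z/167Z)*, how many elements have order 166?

φ(167) = 167 − 1 = 166 = 2 · 83.
In a cyclic group of order 166, there are φ(d) elements of order d for each divisor d of 166, and zero for non-divisors.
166 = 2 · 83 divides 166, and φ(166) = 82.

82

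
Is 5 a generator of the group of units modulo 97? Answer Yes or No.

φ(97) = 97 − 1 = 96 = 2^5 · 3.
It suffices to check that the order of 5 is not a proper divisor of 96: compute 5^(96/q) for q ∈ {2, 3}.
5^48 ≡ 96 (mod 97)  [q = 2: ≢ 1 ✓]
5^32 ≡ 35 (mod 97)  [q = 3: ≢ 1 ✓]
Every test exponent gives a nontrivial residue, hence 5 generates the full group.

Yes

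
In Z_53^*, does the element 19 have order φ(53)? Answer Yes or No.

Yes

φ(53) = 53 − 1 = 52 = 2^2 · 13.
19 is a primitive root mod 53 iff 19^(φ(53)/q) ≢ 1 for every prime q | φ(53), i.e. q ∈ {2, 13}.
19^26 ≡ 52 (mod 53)  [q = 2: ≢ 1 ✓]
19^4 ≡ 47 (mod 53)  [q = 13: ≢ 1 ✓]
All checks pass, so 19 has order 52 and is a primitive root modulo 53.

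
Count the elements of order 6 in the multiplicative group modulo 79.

φ(79) = 79 − 1 = 78 = 2 · 3 · 13.
Since (Z/79Z)^× is cyclic of order 78, the number of elements of order d is φ(d) when d | 78 and 0 otherwise.
6 = 2 · 3 divides 78, and φ(6) = 2.

2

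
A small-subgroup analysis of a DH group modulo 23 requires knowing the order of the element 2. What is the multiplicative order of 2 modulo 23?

By Lagrange's theorem, ord_23(2) divides φ(23) = 23 − 1 = 22 = 2 · 11.
Divisors of 22: 1, 2, 11, 22.
Check 2^d mod 23 for each divisor in increasing order:
2^1 ≡ 2 (mod 23)
2^2 ≡ 4 (mod 23)
2^11 ≡ 1 (mod 23) ✓
Therefore the multiplicative order of 2 modulo 23 is 11.

11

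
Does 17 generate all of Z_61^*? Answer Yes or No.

Yes

φ(61) = 61 − 1 = 60 = 2^2 · 3 · 5.
Test 17^(60/q) mod 61 for each prime factor q of 60:
17^30 ≡ 60 (mod 61)  [q = 2: ≢ 1 ✓]
17^20 ≡ 13 (mod 61)  [q = 3: ≢ 1 ✓]
17^12 ≡ 20 (mod 61)  [q = 5: ≢ 1 ✓]
All checks pass, so 17 has order 60 and is a primitive root modulo 61.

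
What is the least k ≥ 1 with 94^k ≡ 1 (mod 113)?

ord(94) | φ(113) = 113 − 1 = 112 = 2^4 · 7.
Divisors of 112: 1, 2, 4, 7, 8, 14, 16, 28, 56, 112.
Check 94^d mod 113 for each divisor in increasing order:
94^1 ≡ 94
94^2 ≡ 22
94^4 ≡ 32
94^7 ≡ 71
94^8 ≡ 7
94^14 ≡ 69
94^16 ≡ 49
94^28 ≡ 15
94^56 ≡ 112
94^112 ≡ 1
The smallest such exponent is 112, so the order of 94 is 112.

112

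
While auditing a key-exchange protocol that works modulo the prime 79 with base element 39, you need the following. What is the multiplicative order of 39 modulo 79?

78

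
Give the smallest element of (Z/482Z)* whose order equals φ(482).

φ(482) = φ(2)·φ(241) = 1·240 = 240 = 2^4 · 3 · 5.
g is a primitive root iff g^(240/q) ≢ 1 (mod 482) for each prime q ∈ {2, 3, 5}.
g = 2: gcd(2, 482) = 2 > 1, not a unit — skip.
g = 3: 3^120 ≡ 1 — hits 1, so not a primitive root.
g = 4: gcd(4, 482) = 2 > 1, not a unit — skip.
g = 5: 5^120 ≡ 1 — hits 1, so not a primitive root.
g = 6: gcd(6, 482) = 2 > 1, not a unit — skip.
g = 7: 7^120 ≡ 481; 7^80 ≡ 15; 7^48 ≡ 91 — none is 1, so 7 is a primitive root.
So 7 is the smallest generator of (Z/482Z)^×.

7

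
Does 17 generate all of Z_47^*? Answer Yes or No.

φ(47) = 47 − 1 = 46 = 2 · 23.
It suffices to check that the order of 17 is not a proper divisor of 46: compute 17^(46/q) for q ∈ {2, 23}.
17^23 ≡ 1 (mod 47)  [q = 2: ≡ 1 ✗]
17^2 ≡ 7 (mod 47)  [q = 23: ≢ 1 ✓]
The check at q = 2 fails, so 17 generates a proper subgroup.

No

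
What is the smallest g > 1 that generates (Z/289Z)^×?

3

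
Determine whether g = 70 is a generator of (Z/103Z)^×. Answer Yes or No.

Yes

φ(103) = 103 − 1 = 102 = 2 · 3 · 17.
70 is a primitive root mod 103 iff 70^(φ(103)/q) ≢ 1 for every prime q | φ(103), i.e. q ∈ {2, 3, 17}.
70^51 ≡ 102 (mod 103)  [q = 2: ≢ 1 ✓]
70^34 ≡ 56 (mod 103)  [q = 3: ≢ 1 ✓]
70^6 ≡ 100 (mod 103)  [q = 17: ≢ 1 ✓]
None equal 1, so ord_103(70) = 102: 70 is a primitive root.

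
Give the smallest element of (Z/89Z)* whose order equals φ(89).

3

φ(89) = 89 − 1 = 88 = 2^3 · 11.
g is a primitive root iff g^(88/q) ≢ 1 (mod 89) for each prime q ∈ {2, 11}.
g = 2: 2^44 ≡ 1 — hits 1, so not a primitive root.
g = 3: 3^44 ≡ 88; 3^8 ≡ 64 — none is 1, so 3 is a primitive root.
So 3 is the smallest generator of (Z/89Z)^×.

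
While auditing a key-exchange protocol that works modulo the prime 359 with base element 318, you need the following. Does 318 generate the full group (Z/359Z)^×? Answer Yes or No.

φ(359) = 359 − 1 = 358 = 2 · 179.
318 is a primitive root mod 359 iff 318^(φ(359)/q) ≢ 1 for every prime q | φ(359), i.e. q ∈ {2, 179}.
318^179 ≡ 358 (mod 359)  [q = 2: ≢ 1 ✓]
318^2 ≡ 245 (mod 359)  [q = 179: ≢ 1 ✓]
Every test exponent gives a nontrivial residue, hence 318 generates the full group.

Yes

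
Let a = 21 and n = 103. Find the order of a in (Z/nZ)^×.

102

ord(21) | φ(103) = 103 − 1 = 102 = 2 · 3 · 17.
Divisors of 102: 1, 2, 3, 6, 17, 34, 51, 102.
Evaluate successive powers at the divisors of 102:
21^1 ≡ 21 (mod 103)
21^2 ≡ 29 (mod 103)
21^3 ≡ 94 (mod 103)
21^6 ≡ 81 (mod 103)
21^17 ≡ 57 (mod 103)
21^34 ≡ 56 (mod 103)
21^51 ≡ 102 (mod 103)
21^102 ≡ 1 (mod 103) ✓
Hence ord(21) = 102.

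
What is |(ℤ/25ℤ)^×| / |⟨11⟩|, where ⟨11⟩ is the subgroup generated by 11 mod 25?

By Lagrange's theorem, ord_25(11) divides φ(25) = φ(5^2) = 5·(5−1) = 20 = 2^2 · 5.
Divisors of 20: 1, 2, 4, 5, 10, 20.
Evaluate successive powers at the divisors of 20:
11^1 ≡ 11
11^2 ≡ 21
11^4 ≡ 16
11^5 ≡ 1
The order of 11 is 5, so the subgroup it generates has 5 elements.
[(Z/25Z)^× : ⟨11⟩] = 20/5 = 4.

4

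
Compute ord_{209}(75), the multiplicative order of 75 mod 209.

10

By Lagrange's theorem, ord_209(75) divides φ(209) = φ(11·19) = (11−1)·(19−1) = 10·18 = 180 = 2^2 · 3^2 · 5.
Divisors of 180: 1, 2, 3, 4, 5, 6, 9, 10, 12, 15, 18, 20, 30, 36, 45, 60, 90, 180.
Test each divisor d:
75^1 ≡ 75 (mod 209)
75^2 ≡ 191 (mod 209)
75^3 ≡ 113 (mod 209)
75^4 ≡ 115 (mod 209)
75^5 ≡ 56 (mod 209)
75^6 ≡ 20 (mod 209)
75^9 ≡ 170 (mod 209)
75^10 ≡ 1 (mod 209) ✓
Hence ord(75) = 10.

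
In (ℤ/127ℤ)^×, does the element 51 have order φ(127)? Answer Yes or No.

No

φ(127) = 127 − 1 = 126 = 2 · 3^2 · 7.
Test 51^(126/q) mod 127 for each prime factor q of 126:
51^63 ≡ 126 (mod 127)  [q = 2: ≢ 1 ✓]
51^42 ≡ 1 (mod 127)  [q = 3: ≡ 1 ✗]
51^18 ≡ 2 (mod 127)  [q = 7: ≢ 1 ✓]
51^42 ≡ 1 shows ord(51) | 42, strictly less than φ(127); not a primitive root.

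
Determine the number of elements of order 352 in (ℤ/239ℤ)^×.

0

φ(239) = 239 − 1 = 238 = 2 · 7 · 17.
In a cyclic group of order 238, there are φ(d) elements of order d for each divisor d of 238, and zero for non-divisors.
Here 238 is not a multiple of 352, so there are no elements of order 352.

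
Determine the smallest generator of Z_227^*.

2

φ(227) = 227 − 1 = 226 = 2 · 113.
Test candidates g = 2, 3, … against the prime factors q ∈ {2, 113} of φ(227): g is a generator iff g^(226/q) ≢ 1 for every such q.
g = 2: 2^113 ≡ 226; 2^2 ≡ 4 — none is 1, so 2 is a primitive root.
Hence the least primitive root of 227 is 2.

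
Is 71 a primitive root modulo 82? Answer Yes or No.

Yes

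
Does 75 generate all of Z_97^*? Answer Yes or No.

No

φ(97) = 97 − 1 = 96 = 2^5 · 3.
An element g generates (Z/97Z)^× iff g^(96/q) ≢ 1 (mod 97) for each prime q ∈ {2, 3}.
75^48 ≡ 1 (mod 97)  [q = 2: ≡ 1 ✗]
75^32 ≡ 1 (mod 97)  [q = 3: ≡ 1 ✗]
Since 75^48 ≡ 1, the order of 75 divides 48 < 96, so 75 is not a primitive root.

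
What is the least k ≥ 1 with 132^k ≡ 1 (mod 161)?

22

The order of 132 must divide φ(161) = φ(7·23) = (7−1)·(23−1) = 6·22 = 132 = 2^2 · 3 · 11.
Divisors of 132: 1, 2, 3, 4, 6, 11, 12, 22, 33, 44, 66, 132.
Check 132^d mod 161 for each divisor in increasing order:
132^1 ≡ 132 (mod 161)
132^2 ≡ 36 (mod 161)
132^3 ≡ 83 (mod 161)
132^4 ≡ 8 (mod 161)
132^6 ≡ 127 (mod 161)
132^11 ≡ 160 (mod 161)
132^12 ≡ 29 (mod 161)
132^22 ≡ 1 (mod 161) ✓
Hence ord(132) = 22.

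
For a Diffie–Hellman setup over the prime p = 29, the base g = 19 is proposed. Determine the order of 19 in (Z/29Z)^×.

28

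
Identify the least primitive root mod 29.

2

φ(29) = 29 − 1 = 28 = 2^2 · 7.
g is a primitive root iff g^(28/q) ≢ 1 (mod 29) for each prime q ∈ {2, 7}.
g = 2: 2^14 ≡ 28; 2^4 ≡ 16 — none is 1, so 2 is a primitive root.
So 2 is the smallest generator of (Z/29Z)^×.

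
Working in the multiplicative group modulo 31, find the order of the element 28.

The order of 28 must divide φ(31) = 31 − 1 = 30 = 2 · 3 · 5.
Divisors of 30: 1, 2, 3, 5, 6, 10, 15, 30.
Compute 28^d (mod 31) for the divisors d until we hit 1:
28^1 ≡ 28 (mod 31)
28^2 ≡ 9 (mod 31)
28^3 ≡ 4 (mod 31)
28^5 ≡ 5 (mod 31)
28^6 ≡ 16 (mod 31)
28^10 ≡ 25 (mod 31)
28^15 ≡ 1 (mod 31) ✓
Therefore the multiplicative order of 28 modulo 31 is 15.

15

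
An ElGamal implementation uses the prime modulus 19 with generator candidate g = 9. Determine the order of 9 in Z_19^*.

9

The order of 9 must divide φ(19) = 19 − 1 = 18 = 2 · 3^2.
Divisors of 18: 1, 2, 3, 6, 9, 18.
Evaluate successive powers at the divisors of 18:
9^1 ≡ 9 (mod 19)
9^2 ≡ 5 (mod 19)
9^3 ≡ 7 (mod 19)
9^6 ≡ 11 (mod 19)
9^9 ≡ 1 (mod 19) ✓
The smallest such exponent is 9, so the order of 9 is 9.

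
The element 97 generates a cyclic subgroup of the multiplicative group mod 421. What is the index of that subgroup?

4

By Lagrange's theorem, ord_421(97) divides φ(421) = 421 − 1 = 420 = 2^2 · 3 · 5 · 7.
Divisors of 420: 1, 2, 3, 4, 5, 6, 7, 10, 12, 14, 15, 20, 21, 28, 30, 35, 42, 60, 70, 84, 105, 140, 210, 420.
Compute 97^d (mod 421) for the divisors d until we hit 1:
97^1 ≡ 97
97^2 ≡ 147
97^3 ≡ 366
97^4 ≡ 138
97^5 ≡ 335
97^6 ≡ 78
97^7 ≡ 409
97^10 ≡ 239
97^12 ≡ 190
97^14 ≡ 144
97^15 ≡ 75
97^20 ≡ 286
97^21 ≡ 377
97^28 ≡ 107
97^30 ≡ 152
97^35 ≡ 400
97^42 ≡ 252
97^60 ≡ 370
97^70 ≡ 20
97^84 ≡ 354
97^105 ≡ 1
So ord_421(97) = 105, hence |⟨97⟩| = 105.
[(Z/421Z)^× : ⟨97⟩] = 420/105 = 4.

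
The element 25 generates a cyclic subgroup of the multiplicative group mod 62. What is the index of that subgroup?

10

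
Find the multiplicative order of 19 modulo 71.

Since 19 ∈ (Z/71Z)^×, its order divides φ(71) = 71 − 1 = 70 = 2 · 5 · 7.
Divisors of 70: 1, 2, 5, 7, 10, 14, 35, 70.
Test each divisor d:
19^1 ≡ 19
19^2 ≡ 6
19^5 ≡ 45
19^7 ≡ 57
19^10 ≡ 37
19^14 ≡ 54
19^35 ≡ 1
Therefore the multiplicative order of 19 modulo 71 is 35.

35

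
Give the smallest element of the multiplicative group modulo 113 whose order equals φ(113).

3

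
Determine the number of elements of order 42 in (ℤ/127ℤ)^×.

φ(127) = 127 − 1 = 126 = 2 · 3^2 · 7.
In a cyclic group of order 126, there are φ(d) elements of order d for each divisor d of 126, and zero for non-divisors.
42 = 2 · 3 · 7 divides 126, and φ(42) = 12.

12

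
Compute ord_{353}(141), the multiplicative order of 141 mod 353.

352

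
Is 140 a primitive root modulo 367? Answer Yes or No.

φ(367) = 367 − 1 = 366 = 2 · 3 · 61.
It suffices to check that the order of 140 is not a proper divisor of 366: compute 140^(366/q) for q ∈ {2, 3, 61}.
140^183 ≡ 366 (mod 367)  [q = 2: ≢ 1 ✓]
140^122 ≡ 83 (mod 367)  [q = 3: ≢ 1 ✓]
140^6 ≡ 178 (mod 367)  [q = 61: ≢ 1 ✓]
None equal 1, so ord_367(140) = 366: 140 is a primitive root.

Yes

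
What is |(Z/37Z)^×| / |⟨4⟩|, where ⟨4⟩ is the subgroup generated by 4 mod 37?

2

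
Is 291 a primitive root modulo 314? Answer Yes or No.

No

φ(314) = φ(2)·φ(157) = 1·156 = 156 = 2^2 · 3 · 13.
An element g generates (Z/314Z)^× iff g^(156/q) ≢ 1 (mod 314) for each prime q ∈ {2, 3, 13}.
291^78 ≡ 313 (mod 314)  [q = 2: ≢ 1 ✓]
291^52 ≡ 1 (mod 314)  [q = 3: ≡ 1 ✗]
291^12 ≡ 265 (mod 314)  [q = 13: ≢ 1 ✓]
291^52 ≡ 1 shows ord(291) | 52, strictly less than φ(314); not a primitive root.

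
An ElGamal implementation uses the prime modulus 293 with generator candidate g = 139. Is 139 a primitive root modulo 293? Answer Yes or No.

φ(293) = 293 − 1 = 292 = 2^2 · 73.
139 is a primitive root mod 293 iff 139^(φ(293)/q) ≢ 1 for every prime q | φ(293), i.e. q ∈ {2, 73}.
139^146 ≡ 292 (mod 293)  [q = 2: ≢ 1 ✓]
139^4 ≡ 289 (mod 293)  [q = 73: ≢ 1 ✓]
None equal 1, so ord_293(139) = 292: 139 is a primitive root.

Yes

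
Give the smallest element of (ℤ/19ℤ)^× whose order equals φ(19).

2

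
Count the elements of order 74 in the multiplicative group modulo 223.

φ(223) = 223 − 1 = 222 = 2 · 3 · 37.
Since (Z/223Z)^× is cyclic of order 222, the number of elements of order d is φ(d) when d | 222 and 0 otherwise.
74 = 2 · 37 divides 222, and φ(74) = 36.

36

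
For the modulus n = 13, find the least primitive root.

φ(13) = 13 − 1 = 12 = 2^2 · 3.
Test candidates g = 2, 3, … against the prime factors q ∈ {2, 3} of φ(13): g is a generator iff g^(12/q) ≢ 1 for every such q.
g = 2: 2^6 ≡ 12; 2^4 ≡ 3 — none is 1, so 2 is a primitive root.
The smallest primitive root modulo 13 is 2.

2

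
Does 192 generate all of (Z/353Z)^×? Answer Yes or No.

Yes

φ(353) = 353 − 1 = 352 = 2^5 · 11.
Test 192^(352/q) mod 353 for each prime factor q of 352:
192^176 ≡ 352 (mod 353)  [q = 2: ≢ 1 ✓]
192^32 ≡ 217 (mod 353)  [q = 11: ≢ 1 ✓]
Every test exponent gives a nontrivial residue, hence 192 generates the full group.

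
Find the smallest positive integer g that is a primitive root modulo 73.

5

φ(73) = 73 − 1 = 72 = 2^3 · 3^2.
g is a primitive root iff g^(72/q) ≢ 1 (mod 73) for each prime q ∈ {2, 3}.
g = 2: 2^36 ≡ 1 — hits 1, so not a primitive root.
g = 3: 3^36 ≡ 1 — hits 1, so not a primitive root.
g = 4: 4^36 ≡ 1 — hits 1, so not a primitive root.
g = 5: 5^36 ≡ 72; 5^24 ≡ 8 — none is 1, so 5 is a primitive root.
So 5 is the smallest generator of (Z/73Z)^×.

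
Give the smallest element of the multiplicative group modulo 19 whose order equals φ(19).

2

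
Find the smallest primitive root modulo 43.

φ(43) = 43 − 1 = 42 = 2 · 3 · 7.
Test candidates g = 2, 3, … against the prime factors q ∈ {2, 3, 7} of φ(43): g is a generator iff g^(42/q) ≢ 1 for every such q.
g = 2: 2^21 ≡ 42; 2^14 ≡ 1 — hits 1, so not a primitive root.
g = 3: 3^21 ≡ 42; 3^14 ≡ 36; 3^6 ≡ 41 — none is 1, so 3 is a primitive root.
Hence the least primitive root of 43 is 3.

3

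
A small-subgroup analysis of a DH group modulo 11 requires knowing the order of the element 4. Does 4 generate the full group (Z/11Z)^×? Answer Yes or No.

No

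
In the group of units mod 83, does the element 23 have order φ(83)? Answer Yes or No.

No

φ(83) = 83 − 1 = 82 = 2 · 41.
23 is a primitive root mod 83 iff 23^(φ(83)/q) ≢ 1 for every prime q | φ(83), i.e. q ∈ {2, 41}.
23^41 ≡ 1 (mod 83)  [q = 2: ≡ 1 ✗]
23^2 ≡ 31 (mod 83)  [q = 41: ≢ 1 ✓]
The check at q = 2 fails, so 23 generates a proper subgroup.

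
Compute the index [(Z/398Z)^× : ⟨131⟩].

ord(131) | φ(398) = φ(2)·φ(199) = 1·198 = 198 = 2 · 3^2 · 11.
Divisors of 198: 1, 2, 3, 6, 9, 11, 18, 22, 33, 66, 99, 198.
Evaluate successive powers at the divisors of 198:
131^1 ≡ 131 (mod 398)
131^2 ≡ 47 (mod 398)
131^3 ≡ 187 (mod 398)
131^6 ≡ 343 (mod 398)
131^9 ≡ 63 (mod 398)
131^11 ≡ 175 (mod 398)
131^18 ≡ 387 (mod 398)
131^22 ≡ 377 (mod 398)
131^33 ≡ 305 (mod 398)
131^66 ≡ 291 (mod 398)
131^99 ≡ 1 (mod 398) ✓
The order of 131 is 99, so the subgroup it generates has 99 elements.
The index is φ(398) / ord(131) = 198 / 99 = 2.

2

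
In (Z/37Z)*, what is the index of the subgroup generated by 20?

ord(20) | φ(37) = 37 − 1 = 36 = 2^2 · 3^2.
Divisors of 36: 1, 2, 3, 4, 6, 9, 12, 18, 36.
Evaluate successive powers at the divisors of 36:
20^1 ≡ 20 (mod 37)
20^2 ≡ 30 (mod 37)
20^3 ≡ 8 (mod 37)
20^4 ≡ 12 (mod 37)
20^6 ≡ 27 (mod 37)
20^9 ≡ 31 (mod 37)
20^12 ≡ 26 (mod 37)
20^18 ≡ 36 (mod 37)
20^36 ≡ 1 (mod 37) ✓
So ord_37(20) = 36, hence |⟨20⟩| = 36.
The index is φ(37) / ord(20) = 36 / 36 = 1.

1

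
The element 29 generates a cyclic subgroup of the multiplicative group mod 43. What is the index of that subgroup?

1

The order of 29 must divide φ(43) = 43 − 1 = 42 = 2 · 3 · 7.
Divisors of 42: 1, 2, 3, 6, 7, 14, 21, 42.
Evaluate successive powers at the divisors of 42:
29^1 ≡ 29 (mod 43)
29^2 ≡ 24 (mod 43)
29^3 ≡ 8 (mod 43)
29^6 ≡ 21 (mod 43)
29^7 ≡ 7 (mod 43)
29^14 ≡ 6 (mod 43)
29^21 ≡ 42 (mod 43)
29^42 ≡ 1 (mod 43) ✓
The order of 29 is 42, so the subgroup it generates has 42 elements.
[(Z/43Z)^× : ⟨29⟩] = 42/42 = 1.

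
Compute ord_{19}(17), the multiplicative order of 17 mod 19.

9

By Lagrange's theorem, ord_19(17) divides φ(19) = 19 − 1 = 18 = 2 · 3^2.
Divisors of 18: 1, 2, 3, 6, 9, 18.
Test each divisor d:
17^1 ≡ 17 (mod 19)
17^2 ≡ 4 (mod 19)
17^3 ≡ 11 (mod 19)
17^6 ≡ 7 (mod 19)
17^9 ≡ 1 (mod 19) ✓
So ord_19(17) = 9.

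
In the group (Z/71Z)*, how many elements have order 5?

4

φ(71) = 71 − 1 = 70 = 2 · 5 · 7.
(Z/71Z)^× is cyclic (|G| = 70); a cyclic group of order m has exactly φ(d) elements of each order d | m, and none otherwise.
5 | 70, and φ(5) = 5 − 1 = 4.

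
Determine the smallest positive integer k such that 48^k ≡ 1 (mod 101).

By Lagrange's theorem, ord_101(48) divides φ(101) = 101 − 1 = 100 = 2^2 · 5^2.
Divisors of 100: 1, 2, 4, 5, 10, 20, 25, 50, 100.
Test each divisor d:
48^1 ≡ 48 (mod 101)
48^2 ≡ 82 (mod 101)
48^4 ≡ 58 (mod 101)
48^5 ≡ 57 (mod 101)
48^10 ≡ 17 (mod 101)
48^20 ≡ 87 (mod 101)
48^25 ≡ 10 (mod 101)
48^50 ≡ 100 (mod 101)
48^100 ≡ 1 (mod 101) ✓
The smallest such exponent is 100, so the order of 48 is 100.

100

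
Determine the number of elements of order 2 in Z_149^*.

1

φ(149) = 149 − 1 = 148 = 2^2 · 37.
Since (Z/149Z)^× is cyclic of order 148, the number of elements of order d is φ(d) when d | 148 and 0 otherwise.
2 | 148, and φ(2) = 2 − 1 = 1.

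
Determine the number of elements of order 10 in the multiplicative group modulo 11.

φ(11) = 11 − 1 = 10 = 2 · 5.
In a cyclic group of order 10, there are φ(d) elements of order d for each divisor d of 10, and zero for non-divisors.
10 = 2 · 5 divides 10, and φ(10) = 4.

4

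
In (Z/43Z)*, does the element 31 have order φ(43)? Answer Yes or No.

No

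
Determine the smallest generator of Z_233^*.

φ(233) = 233 − 1 = 232 = 2^3 · 29.
Test candidates g = 2, 3, … against the prime factors q ∈ {2, 29} of φ(233): g is a generator iff g^(232/q) ≢ 1 for every such q.
g = 2: 2^116 ≡ 1 — hits 1, so not a primitive root.
g = 3: 3^116 ≡ 232; 3^8 ≡ 37 — none is 1, so 3 is a primitive root.
The smallest primitive root modulo 233 is 3.

3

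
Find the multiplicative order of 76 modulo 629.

ord(76) | φ(629) = φ(17·37) = (17−1)·(37−1) = 16·36 = 576 = 2^6 · 3^2.
Divisors of 576: 1, 2, 3, 4, 6, 8, 9, 12, 16, 18, 24, 32, 36, 48, 64, 72, 96, 144, 192, 288, 576.
Check 76^d mod 629 for each divisor in increasing order:
76^1 ≡ 76
76^2 ≡ 115
76^3 ≡ 563
76^4 ≡ 16
76^6 ≡ 582
76^8 ≡ 256
76^9 ≡ 586
76^12 ≡ 322
76^16 ≡ 120
76^18 ≡ 591
76^24 ≡ 528
76^32 ≡ 562
76^36 ≡ 186
76^48 ≡ 137
76^64 ≡ 86
76^72 ≡ 1
Therefore the multiplicative order of 76 modulo 629 is 72.

72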